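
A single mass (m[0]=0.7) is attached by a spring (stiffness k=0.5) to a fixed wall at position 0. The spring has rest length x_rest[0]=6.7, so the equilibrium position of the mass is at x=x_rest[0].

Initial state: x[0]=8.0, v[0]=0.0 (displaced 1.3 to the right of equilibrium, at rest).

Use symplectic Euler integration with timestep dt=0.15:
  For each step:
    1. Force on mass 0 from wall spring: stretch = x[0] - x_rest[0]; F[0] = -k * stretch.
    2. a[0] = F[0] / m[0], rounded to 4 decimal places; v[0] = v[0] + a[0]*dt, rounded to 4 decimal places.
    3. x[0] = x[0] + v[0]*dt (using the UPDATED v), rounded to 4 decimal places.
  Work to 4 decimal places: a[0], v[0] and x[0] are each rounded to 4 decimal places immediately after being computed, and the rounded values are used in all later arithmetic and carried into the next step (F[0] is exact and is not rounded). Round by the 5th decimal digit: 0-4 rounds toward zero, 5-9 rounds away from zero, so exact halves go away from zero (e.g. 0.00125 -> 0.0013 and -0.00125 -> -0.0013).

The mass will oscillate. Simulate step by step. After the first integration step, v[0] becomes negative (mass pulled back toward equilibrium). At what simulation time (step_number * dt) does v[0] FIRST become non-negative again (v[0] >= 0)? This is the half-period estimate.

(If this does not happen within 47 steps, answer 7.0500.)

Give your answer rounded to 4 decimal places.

Step 0: x=[8.0000] v=[0.0000]
Step 1: x=[7.9791] v=[-0.1393]
Step 2: x=[7.9377] v=[-0.2763]
Step 3: x=[7.8764] v=[-0.4089]
Step 4: x=[7.7962] v=[-0.5349]
Step 5: x=[7.6983] v=[-0.6524]
Step 6: x=[7.5844] v=[-0.7594]
Step 7: x=[7.4563] v=[-0.8542]
Step 8: x=[7.3160] v=[-0.9352]
Step 9: x=[7.1658] v=[-1.0012]
Step 10: x=[7.0081] v=[-1.0511]
Step 11: x=[6.8455] v=[-1.0841]
Step 12: x=[6.6805] v=[-1.0997]
Step 13: x=[6.5159] v=[-1.0976]
Step 14: x=[6.3542] v=[-1.0779]
Step 15: x=[6.1981] v=[-1.0409]
Step 16: x=[6.0500] v=[-0.9871]
Step 17: x=[5.9124] v=[-0.9175]
Step 18: x=[5.7874] v=[-0.8331]
Step 19: x=[5.6771] v=[-0.7353]
Step 20: x=[5.5832] v=[-0.6257]
Step 21: x=[5.5073] v=[-0.5060]
Step 22: x=[5.4506] v=[-0.3782]
Step 23: x=[5.4140] v=[-0.2443]
Step 24: x=[5.3980] v=[-0.1065]
Step 25: x=[5.4030] v=[0.0330]
First v>=0 after going negative at step 25, time=3.7500

Answer: 3.7500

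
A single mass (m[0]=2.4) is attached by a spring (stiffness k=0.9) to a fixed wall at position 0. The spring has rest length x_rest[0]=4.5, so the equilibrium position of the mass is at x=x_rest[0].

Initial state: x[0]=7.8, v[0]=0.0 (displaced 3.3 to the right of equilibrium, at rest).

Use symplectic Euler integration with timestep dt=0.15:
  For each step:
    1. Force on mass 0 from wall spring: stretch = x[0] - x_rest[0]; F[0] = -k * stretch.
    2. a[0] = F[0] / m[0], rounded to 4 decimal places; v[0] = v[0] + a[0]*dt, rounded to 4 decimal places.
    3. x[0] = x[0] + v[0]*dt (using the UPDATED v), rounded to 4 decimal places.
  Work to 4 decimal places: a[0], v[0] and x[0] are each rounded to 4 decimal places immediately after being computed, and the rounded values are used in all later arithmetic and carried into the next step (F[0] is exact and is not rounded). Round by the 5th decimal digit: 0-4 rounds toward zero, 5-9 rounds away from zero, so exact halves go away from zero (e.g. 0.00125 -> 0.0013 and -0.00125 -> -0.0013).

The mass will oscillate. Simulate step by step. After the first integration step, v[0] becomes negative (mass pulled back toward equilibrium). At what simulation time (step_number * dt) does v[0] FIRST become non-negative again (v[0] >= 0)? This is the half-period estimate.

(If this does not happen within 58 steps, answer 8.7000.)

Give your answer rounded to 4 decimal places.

Answer: 5.2500

Derivation:
Step 0: x=[7.8000] v=[0.0000]
Step 1: x=[7.7722] v=[-0.1856]
Step 2: x=[7.7167] v=[-0.3697]
Step 3: x=[7.6341] v=[-0.5506]
Step 4: x=[7.5251] v=[-0.7269]
Step 5: x=[7.3905] v=[-0.8971]
Step 6: x=[7.2315] v=[-1.0597]
Step 7: x=[7.0495] v=[-1.2133]
Step 8: x=[6.8460] v=[-1.3567]
Step 9: x=[6.6227] v=[-1.4887]
Step 10: x=[6.3815] v=[-1.6081]
Step 11: x=[6.1244] v=[-1.7139]
Step 12: x=[5.8536] v=[-1.8053]
Step 13: x=[5.5714] v=[-1.8814]
Step 14: x=[5.2801] v=[-1.9417]
Step 15: x=[4.9823] v=[-1.9856]
Step 16: x=[4.6804] v=[-2.0127]
Step 17: x=[4.3770] v=[-2.0229]
Step 18: x=[4.0746] v=[-2.0160]
Step 19: x=[3.7758] v=[-1.9921]
Step 20: x=[3.4831] v=[-1.9514]
Step 21: x=[3.1990] v=[-1.8942]
Step 22: x=[2.9259] v=[-1.8210]
Step 23: x=[2.6660] v=[-1.7325]
Step 24: x=[2.4216] v=[-1.6293]
Step 25: x=[2.1947] v=[-1.5124]
Step 26: x=[1.9873] v=[-1.3827]
Step 27: x=[1.8011] v=[-1.2414]
Step 28: x=[1.6377] v=[-1.0896]
Step 29: x=[1.4984] v=[-0.9286]
Step 30: x=[1.3844] v=[-0.7598]
Step 31: x=[1.2967] v=[-0.5845]
Step 32: x=[1.2361] v=[-0.4043]
Step 33: x=[1.2030] v=[-0.2207]
Step 34: x=[1.1977] v=[-0.0352]
Step 35: x=[1.2203] v=[0.1506]
First v>=0 after going negative at step 35, time=5.2500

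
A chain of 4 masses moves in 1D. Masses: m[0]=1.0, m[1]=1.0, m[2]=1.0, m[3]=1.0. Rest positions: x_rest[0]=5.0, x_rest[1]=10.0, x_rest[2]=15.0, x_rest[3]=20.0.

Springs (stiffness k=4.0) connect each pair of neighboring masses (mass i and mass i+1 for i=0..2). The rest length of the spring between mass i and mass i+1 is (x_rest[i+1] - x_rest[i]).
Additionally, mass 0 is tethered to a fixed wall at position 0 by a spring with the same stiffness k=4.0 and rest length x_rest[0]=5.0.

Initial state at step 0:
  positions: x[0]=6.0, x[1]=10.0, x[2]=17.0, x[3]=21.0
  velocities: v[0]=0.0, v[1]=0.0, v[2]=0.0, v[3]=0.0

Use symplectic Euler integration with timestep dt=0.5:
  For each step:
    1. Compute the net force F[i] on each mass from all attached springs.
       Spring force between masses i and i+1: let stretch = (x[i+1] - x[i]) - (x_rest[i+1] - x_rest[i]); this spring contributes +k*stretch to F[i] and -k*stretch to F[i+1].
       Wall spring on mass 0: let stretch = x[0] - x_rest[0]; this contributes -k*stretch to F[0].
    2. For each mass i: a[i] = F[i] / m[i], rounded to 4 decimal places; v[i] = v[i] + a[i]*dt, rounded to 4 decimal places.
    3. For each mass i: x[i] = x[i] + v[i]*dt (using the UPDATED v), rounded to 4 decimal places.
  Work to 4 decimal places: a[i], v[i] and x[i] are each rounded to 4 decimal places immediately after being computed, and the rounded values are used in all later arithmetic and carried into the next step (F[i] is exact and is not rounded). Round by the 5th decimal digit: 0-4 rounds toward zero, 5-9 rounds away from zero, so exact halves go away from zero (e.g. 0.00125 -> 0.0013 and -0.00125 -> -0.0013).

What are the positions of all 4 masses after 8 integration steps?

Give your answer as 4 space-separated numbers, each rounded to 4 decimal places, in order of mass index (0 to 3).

Step 0: x=[6.0000 10.0000 17.0000 21.0000] v=[0.0000 0.0000 0.0000 0.0000]
Step 1: x=[4.0000 13.0000 14.0000 22.0000] v=[-4.0000 6.0000 -6.0000 2.0000]
Step 2: x=[7.0000 8.0000 18.0000 20.0000] v=[6.0000 -10.0000 8.0000 -4.0000]
Step 3: x=[4.0000 12.0000 14.0000 21.0000] v=[-6.0000 8.0000 -8.0000 2.0000]
Step 4: x=[5.0000 10.0000 15.0000 20.0000] v=[2.0000 -4.0000 2.0000 -2.0000]
Step 5: x=[6.0000 8.0000 16.0000 19.0000] v=[2.0000 -4.0000 2.0000 -2.0000]
Step 6: x=[3.0000 12.0000 12.0000 20.0000] v=[-6.0000 8.0000 -8.0000 2.0000]
Step 7: x=[6.0000 7.0000 16.0000 18.0000] v=[6.0000 -10.0000 8.0000 -4.0000]
Step 8: x=[4.0000 10.0000 13.0000 19.0000] v=[-4.0000 6.0000 -6.0000 2.0000]

Answer: 4.0000 10.0000 13.0000 19.0000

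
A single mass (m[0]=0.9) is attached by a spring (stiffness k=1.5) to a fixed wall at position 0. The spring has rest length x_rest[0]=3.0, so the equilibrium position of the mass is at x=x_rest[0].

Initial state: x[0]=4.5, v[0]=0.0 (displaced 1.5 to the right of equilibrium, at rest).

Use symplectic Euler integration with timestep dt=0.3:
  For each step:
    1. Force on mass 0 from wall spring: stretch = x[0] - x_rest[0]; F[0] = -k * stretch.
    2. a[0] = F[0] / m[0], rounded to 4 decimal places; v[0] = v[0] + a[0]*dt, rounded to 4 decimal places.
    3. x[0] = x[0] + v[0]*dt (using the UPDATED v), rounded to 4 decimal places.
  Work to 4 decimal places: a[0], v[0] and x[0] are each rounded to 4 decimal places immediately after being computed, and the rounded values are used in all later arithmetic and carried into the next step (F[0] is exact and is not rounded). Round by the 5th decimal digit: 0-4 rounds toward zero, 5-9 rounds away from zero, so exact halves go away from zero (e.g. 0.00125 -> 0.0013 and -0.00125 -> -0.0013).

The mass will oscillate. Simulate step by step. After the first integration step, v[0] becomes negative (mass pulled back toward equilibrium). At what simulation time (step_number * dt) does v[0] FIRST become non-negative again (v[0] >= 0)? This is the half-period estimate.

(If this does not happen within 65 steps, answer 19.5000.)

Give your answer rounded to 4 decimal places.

Answer: 2.7000

Derivation:
Step 0: x=[4.5000] v=[0.0000]
Step 1: x=[4.2750] v=[-0.7500]
Step 2: x=[3.8588] v=[-1.3875]
Step 3: x=[3.3137] v=[-1.8169]
Step 4: x=[2.7216] v=[-1.9737]
Step 5: x=[2.1713] v=[-1.8345]
Step 6: x=[1.7453] v=[-1.4201]
Step 7: x=[1.5075] v=[-0.7927]
Step 8: x=[1.4936] v=[-0.0465]
Step 9: x=[1.7056] v=[0.7067]
First v>=0 after going negative at step 9, time=2.7000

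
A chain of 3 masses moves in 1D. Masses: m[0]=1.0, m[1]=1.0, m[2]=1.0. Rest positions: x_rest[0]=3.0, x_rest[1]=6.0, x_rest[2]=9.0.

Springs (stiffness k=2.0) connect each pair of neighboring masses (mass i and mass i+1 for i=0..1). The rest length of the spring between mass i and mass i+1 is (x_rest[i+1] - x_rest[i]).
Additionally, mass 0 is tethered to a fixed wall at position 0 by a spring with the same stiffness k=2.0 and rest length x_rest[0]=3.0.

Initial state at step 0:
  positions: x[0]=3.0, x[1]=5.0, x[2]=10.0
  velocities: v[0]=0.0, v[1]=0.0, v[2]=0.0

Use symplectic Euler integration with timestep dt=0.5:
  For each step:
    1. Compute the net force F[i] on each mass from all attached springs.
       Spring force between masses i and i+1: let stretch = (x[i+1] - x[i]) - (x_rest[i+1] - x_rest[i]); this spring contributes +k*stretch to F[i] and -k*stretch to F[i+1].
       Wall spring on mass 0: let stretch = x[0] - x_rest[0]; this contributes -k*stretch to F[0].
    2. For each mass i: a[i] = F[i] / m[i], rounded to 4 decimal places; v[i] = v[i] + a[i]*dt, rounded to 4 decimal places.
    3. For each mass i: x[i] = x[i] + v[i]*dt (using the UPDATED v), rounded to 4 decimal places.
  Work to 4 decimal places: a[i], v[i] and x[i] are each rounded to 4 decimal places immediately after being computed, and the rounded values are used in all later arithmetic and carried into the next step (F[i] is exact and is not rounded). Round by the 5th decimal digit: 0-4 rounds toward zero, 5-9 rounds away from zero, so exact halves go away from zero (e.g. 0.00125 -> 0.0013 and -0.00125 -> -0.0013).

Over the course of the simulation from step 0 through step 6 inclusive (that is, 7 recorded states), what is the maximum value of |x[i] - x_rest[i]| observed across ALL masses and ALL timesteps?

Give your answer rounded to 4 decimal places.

Answer: 1.4687

Derivation:
Step 0: x=[3.0000 5.0000 10.0000] v=[0.0000 0.0000 0.0000]
Step 1: x=[2.5000 6.5000 9.0000] v=[-1.0000 3.0000 -2.0000]
Step 2: x=[2.7500 7.2500 8.2500] v=[0.5000 1.5000 -1.5000]
Step 3: x=[3.8750 6.2500 8.5000] v=[2.2500 -2.0000 0.5000]
Step 4: x=[4.2500 5.1875 9.1250] v=[0.7500 -2.1250 1.2500]
Step 5: x=[2.9688 5.6250 9.2813] v=[-2.5625 0.8750 0.3125]
Step 6: x=[1.5313 6.5626 9.1094] v=[-2.8751 1.8751 -0.3438]
Max displacement = 1.4687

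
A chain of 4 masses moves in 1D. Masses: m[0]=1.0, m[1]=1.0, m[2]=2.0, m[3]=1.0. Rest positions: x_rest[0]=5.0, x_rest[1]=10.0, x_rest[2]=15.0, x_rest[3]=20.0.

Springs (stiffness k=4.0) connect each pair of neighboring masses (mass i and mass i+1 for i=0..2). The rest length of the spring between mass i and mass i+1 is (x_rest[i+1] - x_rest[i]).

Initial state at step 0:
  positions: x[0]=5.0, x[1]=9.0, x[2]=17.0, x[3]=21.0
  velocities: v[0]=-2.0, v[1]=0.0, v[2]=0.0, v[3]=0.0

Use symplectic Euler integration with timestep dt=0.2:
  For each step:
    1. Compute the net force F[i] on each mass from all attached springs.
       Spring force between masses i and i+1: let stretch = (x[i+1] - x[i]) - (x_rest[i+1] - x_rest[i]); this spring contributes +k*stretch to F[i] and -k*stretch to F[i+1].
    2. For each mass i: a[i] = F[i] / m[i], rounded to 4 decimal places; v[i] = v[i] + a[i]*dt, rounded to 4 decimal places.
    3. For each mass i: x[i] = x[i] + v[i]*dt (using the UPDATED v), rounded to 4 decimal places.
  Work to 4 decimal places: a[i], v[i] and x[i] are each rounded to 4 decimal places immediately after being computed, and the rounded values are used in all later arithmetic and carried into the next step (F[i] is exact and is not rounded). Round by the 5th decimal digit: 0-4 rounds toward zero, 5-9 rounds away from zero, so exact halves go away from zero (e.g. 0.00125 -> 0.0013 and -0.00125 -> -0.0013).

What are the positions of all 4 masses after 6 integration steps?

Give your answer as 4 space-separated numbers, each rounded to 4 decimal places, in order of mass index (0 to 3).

Answer: 5.2975 10.2230 15.0217 21.0363

Derivation:
Step 0: x=[5.0000 9.0000 17.0000 21.0000] v=[-2.0000 0.0000 0.0000 0.0000]
Step 1: x=[4.4400 9.6400 16.6800 21.1600] v=[-2.8000 3.2000 -1.6000 0.8000]
Step 2: x=[3.9120 10.5744 16.1552 21.4032] v=[-2.6400 4.6720 -2.6240 1.2160]
Step 3: x=[3.6500 11.3357 15.6038 21.6067] v=[-1.3101 3.8067 -2.7571 1.0176]
Step 4: x=[3.8177 11.5502 15.1912 21.6498] v=[0.8385 1.0726 -2.0632 0.2153]
Step 5: x=[4.4226 11.1101 15.0040 21.4595] v=[3.0245 -2.2006 -0.9362 -0.9516]
Step 6: x=[5.2975 10.2230 15.0217 21.0363] v=[4.3745 -4.4355 0.0884 -2.1160]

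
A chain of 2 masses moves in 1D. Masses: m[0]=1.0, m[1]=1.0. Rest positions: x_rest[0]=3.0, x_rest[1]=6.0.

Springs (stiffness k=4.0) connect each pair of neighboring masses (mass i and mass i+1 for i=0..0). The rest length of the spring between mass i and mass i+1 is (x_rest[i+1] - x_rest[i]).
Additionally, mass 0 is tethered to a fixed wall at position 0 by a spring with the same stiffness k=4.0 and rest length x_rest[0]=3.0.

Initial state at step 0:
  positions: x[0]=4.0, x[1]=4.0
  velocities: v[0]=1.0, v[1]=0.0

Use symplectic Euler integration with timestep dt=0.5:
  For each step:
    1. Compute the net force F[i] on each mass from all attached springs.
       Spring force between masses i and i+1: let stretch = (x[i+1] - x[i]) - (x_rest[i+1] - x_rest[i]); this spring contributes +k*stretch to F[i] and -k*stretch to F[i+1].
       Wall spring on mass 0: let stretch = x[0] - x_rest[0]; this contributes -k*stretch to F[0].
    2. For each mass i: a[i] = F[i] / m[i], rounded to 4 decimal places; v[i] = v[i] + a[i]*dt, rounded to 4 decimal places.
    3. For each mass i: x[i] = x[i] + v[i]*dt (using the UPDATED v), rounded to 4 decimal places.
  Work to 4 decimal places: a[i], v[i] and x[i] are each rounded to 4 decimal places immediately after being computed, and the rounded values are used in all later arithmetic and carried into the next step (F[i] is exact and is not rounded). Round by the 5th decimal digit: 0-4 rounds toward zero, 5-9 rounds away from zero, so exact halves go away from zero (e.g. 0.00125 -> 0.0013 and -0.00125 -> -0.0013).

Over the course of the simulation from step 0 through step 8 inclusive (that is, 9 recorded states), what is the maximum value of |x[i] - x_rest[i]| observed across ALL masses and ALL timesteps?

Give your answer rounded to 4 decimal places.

Step 0: x=[4.0000 4.0000] v=[1.0000 0.0000]
Step 1: x=[0.5000 7.0000] v=[-7.0000 6.0000]
Step 2: x=[3.0000 6.5000] v=[5.0000 -1.0000]
Step 3: x=[6.0000 5.5000] v=[6.0000 -2.0000]
Step 4: x=[2.5000 8.0000] v=[-7.0000 5.0000]
Step 5: x=[2.0000 8.0000] v=[-1.0000 0.0000]
Step 6: x=[5.5000 5.0000] v=[7.0000 -6.0000]
Step 7: x=[3.0000 5.5000] v=[-5.0000 1.0000]
Step 8: x=[0.0000 6.5000] v=[-6.0000 2.0000]
Max displacement = 3.0000

Answer: 3.0000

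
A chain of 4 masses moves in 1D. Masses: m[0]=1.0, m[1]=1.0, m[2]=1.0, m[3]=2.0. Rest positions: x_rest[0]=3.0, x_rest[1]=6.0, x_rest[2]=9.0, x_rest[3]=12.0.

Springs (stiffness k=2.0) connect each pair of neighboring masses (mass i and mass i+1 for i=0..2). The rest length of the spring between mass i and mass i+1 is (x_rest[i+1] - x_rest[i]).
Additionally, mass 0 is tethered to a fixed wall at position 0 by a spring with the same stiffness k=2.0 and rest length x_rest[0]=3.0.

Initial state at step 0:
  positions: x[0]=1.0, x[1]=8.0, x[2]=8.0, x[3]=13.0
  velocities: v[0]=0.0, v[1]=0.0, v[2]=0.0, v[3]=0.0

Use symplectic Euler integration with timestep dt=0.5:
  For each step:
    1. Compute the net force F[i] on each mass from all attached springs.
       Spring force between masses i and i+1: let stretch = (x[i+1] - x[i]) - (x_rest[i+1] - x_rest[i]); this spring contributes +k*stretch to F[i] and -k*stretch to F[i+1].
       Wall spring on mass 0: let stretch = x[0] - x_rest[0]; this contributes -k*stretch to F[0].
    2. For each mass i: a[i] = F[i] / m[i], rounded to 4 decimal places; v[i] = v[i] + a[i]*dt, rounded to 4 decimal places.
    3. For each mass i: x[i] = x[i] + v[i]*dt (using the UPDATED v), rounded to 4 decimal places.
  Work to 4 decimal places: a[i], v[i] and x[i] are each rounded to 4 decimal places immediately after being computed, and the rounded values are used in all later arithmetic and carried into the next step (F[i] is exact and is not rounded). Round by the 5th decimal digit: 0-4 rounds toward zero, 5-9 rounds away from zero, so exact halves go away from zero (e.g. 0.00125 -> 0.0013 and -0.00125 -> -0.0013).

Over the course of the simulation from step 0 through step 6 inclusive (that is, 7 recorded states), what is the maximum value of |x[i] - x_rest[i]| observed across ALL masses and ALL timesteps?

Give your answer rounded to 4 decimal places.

Step 0: x=[1.0000 8.0000 8.0000 13.0000] v=[0.0000 0.0000 0.0000 0.0000]
Step 1: x=[4.0000 4.5000 10.5000 12.5000] v=[6.0000 -7.0000 5.0000 -1.0000]
Step 2: x=[5.2500 3.7500 11.0000 12.2500] v=[2.5000 -1.5000 1.0000 -0.5000]
Step 3: x=[3.1250 7.3750 8.5000 12.4375] v=[-4.2500 7.2500 -5.0000 0.3750]
Step 4: x=[1.5625 9.4375 7.4063 12.3906] v=[-3.1250 4.1250 -2.1875 -0.0938]
Step 5: x=[3.1563 6.5469 9.8203 11.8476] v=[3.1875 -5.7812 4.8280 -1.0860]
Step 6: x=[4.8672 3.5977 11.6113 11.5478] v=[3.4218 -5.8984 3.5819 -0.5997]
Max displacement = 3.4375

Answer: 3.4375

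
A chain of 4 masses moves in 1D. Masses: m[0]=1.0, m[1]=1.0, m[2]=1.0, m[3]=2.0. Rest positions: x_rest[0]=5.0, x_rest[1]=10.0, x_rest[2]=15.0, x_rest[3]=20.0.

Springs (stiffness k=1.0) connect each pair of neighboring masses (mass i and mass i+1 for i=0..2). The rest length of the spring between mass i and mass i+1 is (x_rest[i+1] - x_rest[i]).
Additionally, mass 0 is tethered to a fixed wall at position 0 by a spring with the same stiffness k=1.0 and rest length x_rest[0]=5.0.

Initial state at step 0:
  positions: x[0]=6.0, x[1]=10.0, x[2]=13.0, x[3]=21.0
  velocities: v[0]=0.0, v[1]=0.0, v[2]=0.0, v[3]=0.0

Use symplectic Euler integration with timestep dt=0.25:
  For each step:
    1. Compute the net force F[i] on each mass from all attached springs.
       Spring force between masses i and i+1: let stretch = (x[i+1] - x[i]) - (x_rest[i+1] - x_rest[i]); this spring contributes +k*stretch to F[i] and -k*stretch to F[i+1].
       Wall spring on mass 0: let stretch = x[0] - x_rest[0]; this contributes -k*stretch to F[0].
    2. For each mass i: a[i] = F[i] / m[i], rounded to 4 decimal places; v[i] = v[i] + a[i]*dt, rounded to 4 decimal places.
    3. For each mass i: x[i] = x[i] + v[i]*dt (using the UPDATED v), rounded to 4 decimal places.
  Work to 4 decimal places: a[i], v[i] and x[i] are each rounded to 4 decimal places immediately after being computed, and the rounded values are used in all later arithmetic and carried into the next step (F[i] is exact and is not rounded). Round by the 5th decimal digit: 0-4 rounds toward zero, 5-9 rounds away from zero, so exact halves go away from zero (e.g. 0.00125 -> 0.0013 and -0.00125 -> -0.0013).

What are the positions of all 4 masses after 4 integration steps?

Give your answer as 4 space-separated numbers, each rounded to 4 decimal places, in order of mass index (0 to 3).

Step 0: x=[6.0000 10.0000 13.0000 21.0000] v=[0.0000 0.0000 0.0000 0.0000]
Step 1: x=[5.8750 9.9375 13.3125 20.9063] v=[-0.5000 -0.2500 1.2500 -0.3750]
Step 2: x=[5.6367 9.8320 13.8887 20.7315] v=[-0.9531 -0.4219 2.3047 -0.6992]
Step 3: x=[5.3083 9.7179 14.6390 20.4991] v=[-1.3135 -0.4566 3.0012 -0.9296]
Step 4: x=[4.9238 9.6357 15.4480 20.2398] v=[-1.5382 -0.3287 3.2360 -1.0371]

Answer: 4.9238 9.6357 15.4480 20.2398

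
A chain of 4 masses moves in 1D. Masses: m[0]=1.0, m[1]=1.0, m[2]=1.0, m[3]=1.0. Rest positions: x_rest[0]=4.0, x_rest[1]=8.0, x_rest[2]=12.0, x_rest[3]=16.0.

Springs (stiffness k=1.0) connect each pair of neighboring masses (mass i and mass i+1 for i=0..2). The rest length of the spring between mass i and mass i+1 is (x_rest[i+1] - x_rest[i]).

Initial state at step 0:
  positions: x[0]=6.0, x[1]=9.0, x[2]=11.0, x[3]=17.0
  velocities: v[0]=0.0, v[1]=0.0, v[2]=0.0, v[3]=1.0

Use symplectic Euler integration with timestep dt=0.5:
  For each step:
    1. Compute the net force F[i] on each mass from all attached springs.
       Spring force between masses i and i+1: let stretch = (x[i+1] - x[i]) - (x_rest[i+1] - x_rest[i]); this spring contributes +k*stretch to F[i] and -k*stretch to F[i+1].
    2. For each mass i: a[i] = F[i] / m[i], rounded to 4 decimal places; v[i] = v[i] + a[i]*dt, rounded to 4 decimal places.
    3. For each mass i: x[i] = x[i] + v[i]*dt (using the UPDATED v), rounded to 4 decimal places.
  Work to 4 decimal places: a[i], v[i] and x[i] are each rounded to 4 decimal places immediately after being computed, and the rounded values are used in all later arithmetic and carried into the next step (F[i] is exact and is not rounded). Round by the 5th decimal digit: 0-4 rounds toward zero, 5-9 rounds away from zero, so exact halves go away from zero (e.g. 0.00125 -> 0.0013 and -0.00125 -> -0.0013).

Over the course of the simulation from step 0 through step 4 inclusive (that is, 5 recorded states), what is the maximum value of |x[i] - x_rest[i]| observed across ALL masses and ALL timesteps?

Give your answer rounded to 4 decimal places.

Answer: 2.6485

Derivation:
Step 0: x=[6.0000 9.0000 11.0000 17.0000] v=[0.0000 0.0000 0.0000 1.0000]
Step 1: x=[5.7500 8.7500 12.0000 17.0000] v=[-0.5000 -0.5000 2.0000 0.0000]
Step 2: x=[5.2500 8.5625 13.4375 16.7500] v=[-1.0000 -0.3750 2.8750 -0.5000]
Step 3: x=[4.5781 8.7657 14.4844 16.6719] v=[-1.3438 0.4063 2.0938 -0.1563]
Step 4: x=[3.9531 9.3517 14.6485 17.0469] v=[-1.2500 1.1719 0.3282 0.7500]
Max displacement = 2.6485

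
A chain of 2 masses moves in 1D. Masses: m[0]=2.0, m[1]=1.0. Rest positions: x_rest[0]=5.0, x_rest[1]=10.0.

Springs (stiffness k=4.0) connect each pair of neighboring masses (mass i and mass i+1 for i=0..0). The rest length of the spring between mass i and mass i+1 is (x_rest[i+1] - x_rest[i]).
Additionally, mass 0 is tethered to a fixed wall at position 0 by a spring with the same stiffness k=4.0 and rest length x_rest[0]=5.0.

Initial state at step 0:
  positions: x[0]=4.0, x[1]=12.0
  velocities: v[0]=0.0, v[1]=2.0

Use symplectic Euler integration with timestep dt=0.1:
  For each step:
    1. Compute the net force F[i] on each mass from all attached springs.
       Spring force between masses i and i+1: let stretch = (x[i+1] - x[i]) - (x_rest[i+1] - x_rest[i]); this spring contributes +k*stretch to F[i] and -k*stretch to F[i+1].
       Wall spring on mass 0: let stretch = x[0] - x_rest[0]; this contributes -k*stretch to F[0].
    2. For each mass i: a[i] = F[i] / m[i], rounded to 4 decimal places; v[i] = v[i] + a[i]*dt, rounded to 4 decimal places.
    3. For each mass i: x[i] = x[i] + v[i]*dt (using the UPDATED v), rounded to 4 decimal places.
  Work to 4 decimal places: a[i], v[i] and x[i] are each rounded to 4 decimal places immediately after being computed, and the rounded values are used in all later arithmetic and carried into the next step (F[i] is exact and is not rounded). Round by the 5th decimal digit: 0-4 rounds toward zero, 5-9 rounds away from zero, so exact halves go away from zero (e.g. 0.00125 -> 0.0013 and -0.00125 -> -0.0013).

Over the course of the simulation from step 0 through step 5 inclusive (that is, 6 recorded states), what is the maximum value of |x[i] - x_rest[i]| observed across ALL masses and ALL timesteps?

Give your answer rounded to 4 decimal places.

Step 0: x=[4.0000 12.0000] v=[0.0000 2.0000]
Step 1: x=[4.0800 12.0800] v=[0.8000 0.8000]
Step 2: x=[4.2384 12.0400] v=[1.5840 -0.4000]
Step 3: x=[4.4681 11.8879] v=[2.2966 -1.5206]
Step 4: x=[4.7568 11.6391] v=[2.8869 -2.4885]
Step 5: x=[5.0880 11.3150] v=[3.3120 -3.2414]
Max displacement = 2.0800

Answer: 2.0800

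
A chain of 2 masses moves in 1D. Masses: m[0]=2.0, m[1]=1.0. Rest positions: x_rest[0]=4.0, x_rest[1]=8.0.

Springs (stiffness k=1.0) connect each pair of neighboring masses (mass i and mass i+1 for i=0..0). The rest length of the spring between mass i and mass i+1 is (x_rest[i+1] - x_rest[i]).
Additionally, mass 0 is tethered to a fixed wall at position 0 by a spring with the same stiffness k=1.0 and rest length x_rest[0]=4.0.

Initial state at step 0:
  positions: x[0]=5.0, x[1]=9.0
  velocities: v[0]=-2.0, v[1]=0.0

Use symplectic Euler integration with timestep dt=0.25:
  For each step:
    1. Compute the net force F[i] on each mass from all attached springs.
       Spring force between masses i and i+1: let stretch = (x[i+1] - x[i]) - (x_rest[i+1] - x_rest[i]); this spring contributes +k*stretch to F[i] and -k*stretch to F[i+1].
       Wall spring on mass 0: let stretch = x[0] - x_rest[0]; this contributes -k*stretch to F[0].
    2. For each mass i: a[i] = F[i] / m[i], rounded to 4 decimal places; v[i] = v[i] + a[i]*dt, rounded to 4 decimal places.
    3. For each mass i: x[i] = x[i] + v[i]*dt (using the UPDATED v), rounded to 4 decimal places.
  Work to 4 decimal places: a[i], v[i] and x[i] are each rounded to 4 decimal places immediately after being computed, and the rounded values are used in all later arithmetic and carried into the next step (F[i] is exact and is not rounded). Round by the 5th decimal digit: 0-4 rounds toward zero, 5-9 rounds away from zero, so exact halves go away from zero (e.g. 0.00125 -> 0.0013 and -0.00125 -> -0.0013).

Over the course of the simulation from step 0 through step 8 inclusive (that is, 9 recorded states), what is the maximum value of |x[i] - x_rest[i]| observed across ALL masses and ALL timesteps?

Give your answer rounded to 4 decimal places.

Answer: 1.8100

Derivation:
Step 0: x=[5.0000 9.0000] v=[-2.0000 0.0000]
Step 1: x=[4.4688 9.0000] v=[-2.1250 0.0000]
Step 2: x=[3.9395 8.9668] v=[-2.1172 -0.1328]
Step 3: x=[3.4442 8.8694] v=[-1.9812 -0.3896]
Step 4: x=[3.0108 8.6829] v=[-1.7336 -0.7459]
Step 5: x=[2.6606 8.3919] v=[-1.4009 -1.1639]
Step 6: x=[2.4063 7.9927] v=[-1.0171 -1.5967]
Step 7: x=[2.2514 7.4944] v=[-0.6196 -1.9933]
Step 8: x=[2.1900 6.9184] v=[-0.2457 -2.3041]
Max displacement = 1.8100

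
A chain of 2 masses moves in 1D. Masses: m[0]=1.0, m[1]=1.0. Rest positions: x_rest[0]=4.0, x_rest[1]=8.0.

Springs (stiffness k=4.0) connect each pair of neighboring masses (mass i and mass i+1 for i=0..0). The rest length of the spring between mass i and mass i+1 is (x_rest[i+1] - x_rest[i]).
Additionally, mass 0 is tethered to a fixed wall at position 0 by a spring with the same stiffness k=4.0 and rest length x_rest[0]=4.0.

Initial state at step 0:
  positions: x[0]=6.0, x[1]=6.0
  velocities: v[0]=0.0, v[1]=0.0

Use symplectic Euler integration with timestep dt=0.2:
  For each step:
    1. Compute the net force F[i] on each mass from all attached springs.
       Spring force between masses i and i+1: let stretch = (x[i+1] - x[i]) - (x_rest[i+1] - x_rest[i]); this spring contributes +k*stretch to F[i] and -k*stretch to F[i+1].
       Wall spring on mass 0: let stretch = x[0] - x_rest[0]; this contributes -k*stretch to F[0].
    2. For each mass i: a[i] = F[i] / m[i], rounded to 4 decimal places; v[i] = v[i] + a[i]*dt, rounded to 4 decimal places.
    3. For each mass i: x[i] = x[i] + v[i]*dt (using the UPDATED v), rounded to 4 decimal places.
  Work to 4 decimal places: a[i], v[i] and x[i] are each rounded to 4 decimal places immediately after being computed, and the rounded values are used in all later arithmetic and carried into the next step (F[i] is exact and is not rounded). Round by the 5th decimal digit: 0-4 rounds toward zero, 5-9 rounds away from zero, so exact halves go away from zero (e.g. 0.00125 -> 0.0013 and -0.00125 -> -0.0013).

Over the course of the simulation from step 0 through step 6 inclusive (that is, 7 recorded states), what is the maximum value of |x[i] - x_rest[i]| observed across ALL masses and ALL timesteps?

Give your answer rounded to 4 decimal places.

Answer: 2.5881

Derivation:
Step 0: x=[6.0000 6.0000] v=[0.0000 0.0000]
Step 1: x=[5.0400 6.6400] v=[-4.8000 3.2000]
Step 2: x=[3.5296 7.6640] v=[-7.5520 5.1200]
Step 3: x=[2.1160 8.6665] v=[-7.0682 5.0125]
Step 4: x=[1.4119 9.2609] v=[-3.5206 2.9721]
Step 5: x=[1.7377 9.2395] v=[1.6291 -0.1071]
Step 6: x=[2.9858 8.6578] v=[6.2404 -2.9085]
Max displacement = 2.5881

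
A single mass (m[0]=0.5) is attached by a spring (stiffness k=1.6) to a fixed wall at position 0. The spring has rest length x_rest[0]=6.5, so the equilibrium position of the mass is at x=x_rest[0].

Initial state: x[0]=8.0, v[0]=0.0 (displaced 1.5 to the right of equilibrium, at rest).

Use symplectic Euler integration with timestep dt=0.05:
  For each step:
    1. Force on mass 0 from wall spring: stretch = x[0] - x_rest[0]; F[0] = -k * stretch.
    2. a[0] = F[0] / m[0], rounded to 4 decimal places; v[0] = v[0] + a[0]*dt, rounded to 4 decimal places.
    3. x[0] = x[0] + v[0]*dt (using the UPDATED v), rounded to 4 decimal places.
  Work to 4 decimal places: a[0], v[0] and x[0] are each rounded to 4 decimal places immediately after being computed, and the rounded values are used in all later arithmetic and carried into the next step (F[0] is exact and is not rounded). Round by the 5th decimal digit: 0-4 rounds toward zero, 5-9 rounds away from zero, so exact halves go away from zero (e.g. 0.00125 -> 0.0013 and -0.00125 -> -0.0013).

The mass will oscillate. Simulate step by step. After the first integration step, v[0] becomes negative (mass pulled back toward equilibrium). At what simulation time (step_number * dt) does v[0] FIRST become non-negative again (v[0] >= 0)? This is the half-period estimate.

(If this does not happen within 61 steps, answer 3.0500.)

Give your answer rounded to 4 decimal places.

Answer: 1.8000

Derivation:
Step 0: x=[8.0000] v=[0.0000]
Step 1: x=[7.9880] v=[-0.2400]
Step 2: x=[7.9641] v=[-0.4781]
Step 3: x=[7.9285] v=[-0.7124]
Step 4: x=[7.8815] v=[-0.9410]
Step 5: x=[7.8234] v=[-1.1620]
Step 6: x=[7.7547] v=[-1.3737]
Step 7: x=[7.6760] v=[-1.5745]
Step 8: x=[7.5879] v=[-1.7627]
Step 9: x=[7.4911] v=[-1.9368]
Step 10: x=[7.3863] v=[-2.0954]
Step 11: x=[7.2744] v=[-2.2372]
Step 12: x=[7.1563] v=[-2.3611]
Step 13: x=[7.0330] v=[-2.4661]
Step 14: x=[6.9054] v=[-2.5514]
Step 15: x=[6.7746] v=[-2.6163]
Step 16: x=[6.6416] v=[-2.6602]
Step 17: x=[6.5075] v=[-2.6829]
Step 18: x=[6.3733] v=[-2.6841]
Step 19: x=[6.2401] v=[-2.6638]
Step 20: x=[6.1090] v=[-2.6222]
Step 21: x=[5.9810] v=[-2.5596]
Step 22: x=[5.8572] v=[-2.4766]
Step 23: x=[5.7385] v=[-2.3738]
Step 24: x=[5.6259] v=[-2.2520]
Step 25: x=[5.5203] v=[-2.1121]
Step 26: x=[5.4225] v=[-1.9554]
Step 27: x=[5.3334] v=[-1.7830]
Step 28: x=[5.2536] v=[-1.5963]
Step 29: x=[5.1838] v=[-1.3969]
Step 30: x=[5.1245] v=[-1.1863]
Step 31: x=[5.0762] v=[-0.9662]
Step 32: x=[5.0393] v=[-0.7384]
Step 33: x=[5.0141] v=[-0.5047]
Step 34: x=[5.0008] v=[-0.2670]
Step 35: x=[4.9994] v=[-0.0271]
Step 36: x=[5.0101] v=[0.2130]
First v>=0 after going negative at step 36, time=1.8000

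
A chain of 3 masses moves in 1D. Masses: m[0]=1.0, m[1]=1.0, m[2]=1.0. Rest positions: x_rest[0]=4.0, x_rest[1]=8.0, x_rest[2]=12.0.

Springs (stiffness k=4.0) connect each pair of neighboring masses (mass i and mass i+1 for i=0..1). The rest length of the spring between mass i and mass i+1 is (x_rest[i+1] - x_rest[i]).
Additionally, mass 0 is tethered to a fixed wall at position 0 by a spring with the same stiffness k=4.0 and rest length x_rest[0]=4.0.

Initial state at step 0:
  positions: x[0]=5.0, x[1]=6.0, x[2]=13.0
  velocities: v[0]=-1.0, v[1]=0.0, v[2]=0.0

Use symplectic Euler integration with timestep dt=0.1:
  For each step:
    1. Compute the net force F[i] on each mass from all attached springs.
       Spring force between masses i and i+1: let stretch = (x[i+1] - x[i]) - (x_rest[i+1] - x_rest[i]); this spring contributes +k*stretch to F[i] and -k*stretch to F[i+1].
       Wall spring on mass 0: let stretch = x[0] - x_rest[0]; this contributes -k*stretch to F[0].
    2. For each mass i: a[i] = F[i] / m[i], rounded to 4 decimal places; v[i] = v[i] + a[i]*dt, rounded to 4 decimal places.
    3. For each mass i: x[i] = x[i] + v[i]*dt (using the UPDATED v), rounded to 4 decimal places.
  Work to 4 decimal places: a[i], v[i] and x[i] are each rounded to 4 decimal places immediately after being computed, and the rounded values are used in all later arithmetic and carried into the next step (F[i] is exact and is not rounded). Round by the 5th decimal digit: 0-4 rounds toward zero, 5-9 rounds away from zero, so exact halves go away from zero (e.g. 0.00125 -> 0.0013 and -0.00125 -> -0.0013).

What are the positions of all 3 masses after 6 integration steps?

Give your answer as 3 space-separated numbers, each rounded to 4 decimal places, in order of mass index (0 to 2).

Step 0: x=[5.0000 6.0000 13.0000] v=[-1.0000 0.0000 0.0000]
Step 1: x=[4.7400 6.2400 12.8800] v=[-2.6000 2.4000 -1.2000]
Step 2: x=[4.3504 6.6856 12.6544] v=[-3.8960 4.4560 -2.2560]
Step 3: x=[3.8802 7.2765 12.3501] v=[-4.7021 5.9094 -3.0435]
Step 4: x=[3.3906 7.9345 12.0028] v=[-4.8957 6.5803 -3.4729]
Step 5: x=[2.9472 8.5735 11.6528] v=[-4.4344 6.3901 -3.5002]
Step 6: x=[2.6109 9.1106 11.3396] v=[-3.3628 5.3713 -3.1319]

Answer: 2.6109 9.1106 11.3396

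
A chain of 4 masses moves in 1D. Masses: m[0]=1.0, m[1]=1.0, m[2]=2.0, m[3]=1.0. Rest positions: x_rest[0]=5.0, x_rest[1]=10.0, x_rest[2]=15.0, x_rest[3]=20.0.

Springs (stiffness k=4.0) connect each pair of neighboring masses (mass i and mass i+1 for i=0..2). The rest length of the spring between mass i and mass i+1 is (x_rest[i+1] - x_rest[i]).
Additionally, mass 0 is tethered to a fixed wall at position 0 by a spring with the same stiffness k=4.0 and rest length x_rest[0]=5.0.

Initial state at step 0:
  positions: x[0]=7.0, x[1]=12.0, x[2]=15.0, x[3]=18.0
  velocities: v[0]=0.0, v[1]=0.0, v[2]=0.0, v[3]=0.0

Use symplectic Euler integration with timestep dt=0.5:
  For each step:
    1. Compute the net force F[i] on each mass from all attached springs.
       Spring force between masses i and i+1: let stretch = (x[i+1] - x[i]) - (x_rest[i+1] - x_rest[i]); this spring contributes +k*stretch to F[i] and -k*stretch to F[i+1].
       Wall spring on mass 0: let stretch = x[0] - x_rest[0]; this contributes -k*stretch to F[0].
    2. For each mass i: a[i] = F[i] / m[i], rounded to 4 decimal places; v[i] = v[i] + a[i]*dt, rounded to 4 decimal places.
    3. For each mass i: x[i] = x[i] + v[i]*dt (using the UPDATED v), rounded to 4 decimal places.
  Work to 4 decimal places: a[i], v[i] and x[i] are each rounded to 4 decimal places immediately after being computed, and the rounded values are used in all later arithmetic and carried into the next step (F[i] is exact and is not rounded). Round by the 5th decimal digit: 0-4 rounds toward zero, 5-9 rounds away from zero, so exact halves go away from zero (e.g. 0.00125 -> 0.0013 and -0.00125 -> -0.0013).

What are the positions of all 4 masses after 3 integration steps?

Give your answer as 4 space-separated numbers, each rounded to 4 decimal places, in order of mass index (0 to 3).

Step 0: x=[7.0000 12.0000 15.0000 18.0000] v=[0.0000 0.0000 0.0000 0.0000]
Step 1: x=[5.0000 10.0000 15.0000 20.0000] v=[-4.0000 -4.0000 0.0000 4.0000]
Step 2: x=[3.0000 8.0000 15.0000 22.0000] v=[-4.0000 -4.0000 0.0000 4.0000]
Step 3: x=[3.0000 8.0000 15.0000 22.0000] v=[0.0000 0.0000 0.0000 0.0000]

Answer: 3.0000 8.0000 15.0000 22.0000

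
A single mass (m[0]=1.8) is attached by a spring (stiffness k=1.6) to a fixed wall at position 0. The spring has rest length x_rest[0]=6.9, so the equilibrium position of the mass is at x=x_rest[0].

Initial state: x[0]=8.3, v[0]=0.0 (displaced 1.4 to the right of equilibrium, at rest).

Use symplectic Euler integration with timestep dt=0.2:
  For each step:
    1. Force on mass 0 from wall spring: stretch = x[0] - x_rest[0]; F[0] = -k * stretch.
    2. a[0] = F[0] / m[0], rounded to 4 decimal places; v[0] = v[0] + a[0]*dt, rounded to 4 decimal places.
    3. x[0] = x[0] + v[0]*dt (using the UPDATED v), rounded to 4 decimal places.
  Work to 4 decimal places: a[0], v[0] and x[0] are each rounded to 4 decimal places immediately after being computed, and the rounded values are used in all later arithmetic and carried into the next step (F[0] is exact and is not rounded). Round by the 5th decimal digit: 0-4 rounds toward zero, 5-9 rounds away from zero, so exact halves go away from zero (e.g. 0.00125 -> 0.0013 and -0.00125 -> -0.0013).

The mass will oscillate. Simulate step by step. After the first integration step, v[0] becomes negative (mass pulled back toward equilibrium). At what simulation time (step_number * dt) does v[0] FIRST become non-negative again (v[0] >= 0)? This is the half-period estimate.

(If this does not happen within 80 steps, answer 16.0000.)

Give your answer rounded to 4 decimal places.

Answer: 3.4000

Derivation:
Step 0: x=[8.3000] v=[0.0000]
Step 1: x=[8.2502] v=[-0.2489]
Step 2: x=[8.1524] v=[-0.4889]
Step 3: x=[8.0101] v=[-0.7115]
Step 4: x=[7.8283] v=[-0.9089]
Step 5: x=[7.6135] v=[-1.0739]
Step 6: x=[7.3734] v=[-1.2007]
Step 7: x=[7.1164] v=[-1.2849]
Step 8: x=[6.8517] v=[-1.3234]
Step 9: x=[6.5887] v=[-1.3148]
Step 10: x=[6.3368] v=[-1.2595]
Step 11: x=[6.1049] v=[-1.1594]
Step 12: x=[5.9013] v=[-1.0180]
Step 13: x=[5.7332] v=[-0.8405]
Step 14: x=[5.6066] v=[-0.6331]
Step 15: x=[5.5260] v=[-0.4032]
Step 16: x=[5.4942] v=[-0.1589]
Step 17: x=[5.5124] v=[0.0910]
First v>=0 after going negative at step 17, time=3.4000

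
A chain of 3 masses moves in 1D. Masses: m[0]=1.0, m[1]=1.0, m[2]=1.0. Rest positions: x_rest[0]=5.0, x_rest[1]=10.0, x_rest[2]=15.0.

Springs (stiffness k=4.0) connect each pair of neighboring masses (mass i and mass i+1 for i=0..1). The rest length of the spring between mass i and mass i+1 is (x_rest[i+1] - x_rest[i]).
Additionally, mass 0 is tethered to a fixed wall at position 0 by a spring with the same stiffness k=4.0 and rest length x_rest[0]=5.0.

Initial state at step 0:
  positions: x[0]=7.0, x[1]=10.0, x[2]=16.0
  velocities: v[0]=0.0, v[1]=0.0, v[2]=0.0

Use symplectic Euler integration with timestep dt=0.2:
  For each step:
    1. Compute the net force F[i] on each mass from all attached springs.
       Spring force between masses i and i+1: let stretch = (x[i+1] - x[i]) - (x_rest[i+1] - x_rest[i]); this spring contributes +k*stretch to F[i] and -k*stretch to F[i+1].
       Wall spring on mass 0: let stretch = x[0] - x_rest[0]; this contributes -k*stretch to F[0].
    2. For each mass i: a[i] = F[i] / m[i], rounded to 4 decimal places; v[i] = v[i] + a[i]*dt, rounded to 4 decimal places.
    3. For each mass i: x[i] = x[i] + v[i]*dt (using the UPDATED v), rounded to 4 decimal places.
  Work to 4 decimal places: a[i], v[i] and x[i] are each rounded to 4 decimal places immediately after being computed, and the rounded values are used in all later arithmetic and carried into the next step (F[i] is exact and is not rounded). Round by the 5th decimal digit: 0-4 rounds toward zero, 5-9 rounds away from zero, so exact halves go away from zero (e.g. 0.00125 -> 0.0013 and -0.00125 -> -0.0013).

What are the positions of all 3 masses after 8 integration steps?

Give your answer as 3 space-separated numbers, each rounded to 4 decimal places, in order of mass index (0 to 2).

Step 0: x=[7.0000 10.0000 16.0000] v=[0.0000 0.0000 0.0000]
Step 1: x=[6.3600 10.4800 15.8400] v=[-3.2000 2.4000 -0.8000]
Step 2: x=[5.3616 11.1584 15.6224] v=[-4.9920 3.3920 -1.0880]
Step 3: x=[4.4328 11.6236 15.4906] v=[-4.6438 2.3258 -0.6592]
Step 4: x=[3.9453 11.5570 15.5400] v=[-2.4374 -0.3332 0.2472]
Step 5: x=[4.0444 10.9098 15.7522] v=[0.4957 -3.2362 1.0608]
Step 6: x=[4.5949 9.9389 15.9896] v=[2.7525 -4.8546 1.1869]
Step 7: x=[5.2653 9.0811 16.0589] v=[3.3518 -4.2892 0.3463]
Step 8: x=[5.7037 8.7292 15.8117] v=[2.1922 -1.7596 -1.2359]

Answer: 5.7037 8.7292 15.8117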